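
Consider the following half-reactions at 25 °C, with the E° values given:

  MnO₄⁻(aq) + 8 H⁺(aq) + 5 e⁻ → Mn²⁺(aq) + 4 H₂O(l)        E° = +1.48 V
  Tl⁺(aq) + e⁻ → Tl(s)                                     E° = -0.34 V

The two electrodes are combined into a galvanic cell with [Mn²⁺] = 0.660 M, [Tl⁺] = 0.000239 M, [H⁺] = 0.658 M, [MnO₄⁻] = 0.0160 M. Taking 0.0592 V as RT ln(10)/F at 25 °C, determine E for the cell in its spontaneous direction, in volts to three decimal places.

+1.998 V

MnO₄⁻/Mn²⁺ is the cathode (higher E°), Tl⁺/Tl the anode: E°cell = +1.48 − (-0.34) = +1.82 V, n = 5.
Overall: MnO₄⁻(aq) + 8 H⁺(aq) + 5 Tl(s) → Mn²⁺(aq) + 4 H₂O(l) + 5 Tl⁺(aq)
Q = [Mn²⁺]·[Tl⁺]^5 / ([MnO₄⁻]·[H⁺]^8); log Q = -15.038.
E = E° − (0.0592/n) log Q = +1.82 − (0.0592/5)(-15.038) = +1.998 V.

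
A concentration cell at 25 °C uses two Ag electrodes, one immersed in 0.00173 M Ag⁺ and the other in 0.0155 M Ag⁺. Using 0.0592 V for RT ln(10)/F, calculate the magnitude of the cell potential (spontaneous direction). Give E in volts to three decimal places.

+0.056 V

For a concentration cell E°cell = 0. The 0.0155 M side is the cathode (reduction is favoured where [Ag⁺] is higher).
With n = 1, E = −(0.0592/1) log([Ag⁺]ₐₙ/[Ag⁺]꜀ₐₜ) = −(0.0592/1) log(0.00173/0.0155) = −(0.0592/1)(-0.952) = +0.056 V.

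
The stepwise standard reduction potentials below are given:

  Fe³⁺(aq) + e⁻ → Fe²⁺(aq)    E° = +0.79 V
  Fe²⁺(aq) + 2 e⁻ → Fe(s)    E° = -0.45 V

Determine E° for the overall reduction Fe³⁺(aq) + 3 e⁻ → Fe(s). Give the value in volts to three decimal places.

-0.037 V

Standard free energies of sequential steps add: ΔG°₃ = ΔG°₁ + ΔG°₂, so n₃E°₃ = n₁E°₁ + n₂E°₂.
E°₃ = (1×+0.79 + 2×-0.45) / 3 = (-0.110) / 3 = -0.037 V.
Simply averaging or adding the two E° values would be wrong; the electron-weighted sum is required.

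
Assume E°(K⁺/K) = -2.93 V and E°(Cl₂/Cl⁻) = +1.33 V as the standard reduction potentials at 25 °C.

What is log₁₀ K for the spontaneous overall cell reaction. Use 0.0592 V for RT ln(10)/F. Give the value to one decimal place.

143.9

Cathode: Cl₂/Cl⁻; anode: K⁺/K. E°cell = +4.26 V, n = 2.
log K = nE°cell / 0.0592 = (2)(+4.26) / 0.0592 = 143.9.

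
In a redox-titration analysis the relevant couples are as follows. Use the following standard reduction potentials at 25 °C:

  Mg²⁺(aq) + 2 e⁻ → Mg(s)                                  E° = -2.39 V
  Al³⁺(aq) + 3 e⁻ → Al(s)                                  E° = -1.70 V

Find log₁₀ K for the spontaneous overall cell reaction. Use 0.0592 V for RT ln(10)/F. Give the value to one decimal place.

Cathode: Al³⁺/Al; anode: Mg²⁺/Mg. E°cell = +0.69 V, n = 6.
log K = nE°cell / 0.0592 = (6)(+0.69) / 0.0592 = 69.9.

69.9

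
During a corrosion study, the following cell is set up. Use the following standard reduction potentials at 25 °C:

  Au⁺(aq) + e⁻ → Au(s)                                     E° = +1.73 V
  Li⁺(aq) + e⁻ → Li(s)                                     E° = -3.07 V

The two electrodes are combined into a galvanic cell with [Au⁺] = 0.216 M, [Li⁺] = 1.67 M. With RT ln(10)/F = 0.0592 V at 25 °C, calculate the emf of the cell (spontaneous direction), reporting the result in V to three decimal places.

+4.747 V

Au⁺/Au is the cathode (higher E°), Li⁺/Li the anode: E°cell = +1.73 − (-3.07) = +4.80 V, n = 1.
Overall: Au⁺(aq) + Li(s) → Au(s) + Li⁺(aq)
Q = [Li⁺] / ([Au⁺]); log Q = 0.888.
E = E° − (0.0592/n) log Q = +4.80 − (0.0592/1)(0.888) = +4.747 V.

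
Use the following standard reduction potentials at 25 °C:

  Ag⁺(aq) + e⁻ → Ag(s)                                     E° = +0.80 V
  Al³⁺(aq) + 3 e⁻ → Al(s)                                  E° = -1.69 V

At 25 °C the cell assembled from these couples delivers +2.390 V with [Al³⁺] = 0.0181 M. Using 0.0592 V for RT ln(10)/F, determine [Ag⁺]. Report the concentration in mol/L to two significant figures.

Ag⁺/Ag is the cathode, Al³⁺/Al the anode: E°cell = +2.49 V, n = 3.
Overall reaction: 3 Ag⁺(aq) + Al(s) → 3 Ag(s) + Al³⁺(aq); Q = [Al³⁺]^1/[Ag⁺]^3.
From E = E° − (0.0592/n) log Q: log Q = (E° − E)·n/0.0592 = (+2.49 − (+2.390))·3/0.0592 = 5.0676.
So 3·log[Ag⁺] = 1·log(0.0181) − log Q = -1.7423 − (5.0676) = -6.8099; log[Ag⁺] = -6.8099 / 3 = -2.2700; [Ag⁺] = 10^(-2.2700) ≈ 0.0054 M.

0.0054 M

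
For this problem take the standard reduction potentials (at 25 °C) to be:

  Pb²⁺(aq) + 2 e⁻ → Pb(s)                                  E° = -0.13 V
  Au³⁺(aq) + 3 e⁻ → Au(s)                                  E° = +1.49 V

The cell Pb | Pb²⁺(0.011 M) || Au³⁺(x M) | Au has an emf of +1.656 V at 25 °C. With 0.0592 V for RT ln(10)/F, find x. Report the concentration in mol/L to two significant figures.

Au³⁺/Au is the cathode, Pb²⁺/Pb the anode: E°cell = +1.62 V, n = 6.
Overall reaction: 2 Au³⁺(aq) + 3 Pb(s) → 2 Au(s) + 3 Pb²⁺(aq); Q = [Pb²⁺]^3/[Au³⁺]^2.
From E = E° − (0.0592/n) log Q: log Q = (E° − E)·n/0.0592 = (+1.62 − (+1.656))·6/0.0592 = -3.6486.
So 2·log[Au³⁺] = 3·log(0.011) − log Q = -5.8758 − (-3.6486) = -2.2272; log[Au³⁺] = -2.2272 / 2 = -1.1136; [Au³⁺] = 10^(-1.1136) ≈ 0.077 M.

0.077 M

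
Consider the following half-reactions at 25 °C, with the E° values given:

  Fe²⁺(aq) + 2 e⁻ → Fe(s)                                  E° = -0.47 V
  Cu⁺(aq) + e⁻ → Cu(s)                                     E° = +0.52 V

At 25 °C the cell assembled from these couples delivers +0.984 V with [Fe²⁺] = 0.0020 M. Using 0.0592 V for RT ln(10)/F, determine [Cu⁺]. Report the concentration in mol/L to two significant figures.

0.035 M

Cu⁺/Cu is the cathode, Fe²⁺/Fe the anode: E°cell = +0.99 V, n = 2.
Overall reaction: 2 Cu⁺(aq) + Fe(s) → 2 Cu(s) + Fe²⁺(aq); Q = [Fe²⁺]^1/[Cu⁺]^2.
From E = E° − (0.0592/n) log Q: log Q = (E° − E)·n/0.0592 = (+0.99 − (+0.984))·2/0.0592 = 0.2027.
So 2·log[Cu⁺] = 1·log(0.002) − log Q = -2.6990 − (0.2027) = -2.9017; log[Cu⁺] = -2.9017 / 2 = -1.4508; [Cu⁺] = 10^(-1.4508) ≈ 0.035 M.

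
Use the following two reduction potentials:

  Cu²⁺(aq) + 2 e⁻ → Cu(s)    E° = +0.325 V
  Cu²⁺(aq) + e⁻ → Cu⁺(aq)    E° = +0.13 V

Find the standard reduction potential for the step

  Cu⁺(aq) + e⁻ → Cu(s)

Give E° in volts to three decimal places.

+0.520 V

Sequential free energies add, so n₃E°₃ = n₁E°₁ + n₂E°₂.
With n₃ = 2, and the known step contributing 1×(+0.13) V, the unknown satisfies 1·E° = 2×(+0.325) − 1×(+0.13) = +0.520.
E° = +0.520 / 1 = +0.520 V.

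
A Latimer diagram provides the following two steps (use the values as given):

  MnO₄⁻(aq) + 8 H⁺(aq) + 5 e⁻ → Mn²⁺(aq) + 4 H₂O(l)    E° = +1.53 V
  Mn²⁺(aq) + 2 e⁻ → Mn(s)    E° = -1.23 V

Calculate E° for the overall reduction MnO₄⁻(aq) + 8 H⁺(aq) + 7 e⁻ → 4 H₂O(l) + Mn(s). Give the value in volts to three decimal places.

+0.741 V

Since ΔG° = −nFE° is additive over sequential reductions, n₃E°₃ = n₁E°₁ + n₂E°₂.
E°₃ = (5×+1.53 + 2×-1.23) / 7 = (+5.190) / 7 = +0.741 V.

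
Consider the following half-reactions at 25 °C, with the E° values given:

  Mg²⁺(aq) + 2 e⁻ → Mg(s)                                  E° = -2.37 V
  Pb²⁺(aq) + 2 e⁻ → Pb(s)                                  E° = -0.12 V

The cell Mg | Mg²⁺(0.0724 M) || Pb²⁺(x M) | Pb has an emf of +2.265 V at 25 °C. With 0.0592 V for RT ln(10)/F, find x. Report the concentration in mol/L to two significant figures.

Pb²⁺/Pb is the cathode, Mg²⁺/Mg the anode: E°cell = +2.25 V, n = 2.
Overall reaction: Pb²⁺(aq) + Mg(s) → Pb(s) + Mg²⁺(aq); Q = [Mg²⁺]^1/[Pb²⁺]^1.
From E = E° − (0.0592/n) log Q: log Q = (E° − E)·n/0.0592 = (+2.25 − (+2.265))·2/0.0592 = -0.5068.
So 1·log[Pb²⁺] = 1·log(0.0724) − log Q = -1.1403 − (-0.5068) = -0.6335; [Pb²⁺] = 10^(-0.6335) ≈ 0.23 M.

0.23 M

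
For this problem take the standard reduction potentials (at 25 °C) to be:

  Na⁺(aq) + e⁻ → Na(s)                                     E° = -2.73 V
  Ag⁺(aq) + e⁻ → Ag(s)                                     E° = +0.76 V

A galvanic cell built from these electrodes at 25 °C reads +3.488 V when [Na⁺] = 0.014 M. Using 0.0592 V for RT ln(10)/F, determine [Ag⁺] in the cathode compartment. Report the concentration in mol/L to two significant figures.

Ag⁺/Ag is the cathode, Na⁺/Na the anode: E°cell = +3.49 V, n = 1.
Overall reaction: Ag⁺(aq) + Na(s) → Ag(s) + Na⁺(aq); Q = [Na⁺]^1/[Ag⁺]^1.
From E = E° − (0.0592/n) log Q: log Q = (E° − E)·n/0.0592 = (+3.49 − (+3.488))·1/0.0592 = 0.0338.
So 1·log[Ag⁺] = 1·log(0.014) − log Q = -1.8539 − (0.0338) = -1.8877; [Ag⁺] = 10^(-1.8877) ≈ 0.013 M.

0.013 M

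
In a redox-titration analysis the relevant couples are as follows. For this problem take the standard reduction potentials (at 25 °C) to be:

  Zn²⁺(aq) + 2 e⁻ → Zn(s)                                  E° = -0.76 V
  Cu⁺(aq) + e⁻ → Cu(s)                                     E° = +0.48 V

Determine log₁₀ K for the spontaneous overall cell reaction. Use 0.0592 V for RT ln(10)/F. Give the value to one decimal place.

Cathode: Cu⁺/Cu; anode: Zn²⁺/Zn. E°cell = +1.24 V, n = 2.
log K = nE°cell / 0.0592 = (2)(+1.24) / 0.0592 = 41.9.

41.9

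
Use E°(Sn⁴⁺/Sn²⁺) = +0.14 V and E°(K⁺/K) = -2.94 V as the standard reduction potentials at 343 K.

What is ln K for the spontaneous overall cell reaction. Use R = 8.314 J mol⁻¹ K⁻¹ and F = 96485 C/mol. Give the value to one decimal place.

208.4

Cathode: Sn⁴⁺/Sn²⁺; anode: K⁺/K. E°cell = (+0.14) − (-2.94) = +3.08 V, with n = 2.
ΔG° = −nFE° = −RT ln K, so ln K = nFE°/(RT) = (2)(96485)(+3.08) / ((8.314)(343)) = 208.419.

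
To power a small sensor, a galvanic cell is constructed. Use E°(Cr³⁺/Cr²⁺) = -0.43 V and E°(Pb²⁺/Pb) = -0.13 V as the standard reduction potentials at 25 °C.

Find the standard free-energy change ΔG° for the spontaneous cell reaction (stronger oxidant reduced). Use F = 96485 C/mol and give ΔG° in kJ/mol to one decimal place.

Pb²⁺/Pb (E° = -0.13 V) is the cathode; Cr³⁺/Cr²⁺ (E° = -0.43 V) is the anode, so E°cell = +0.30 V.
Balancing electrons gives n = 2 (lcm of 2 and 1).
ΔG° = −nFE° = −(2)(96485)(+0.30) = -57,891 J = -57.9 kJ/mol.

-57.9 kJ/mol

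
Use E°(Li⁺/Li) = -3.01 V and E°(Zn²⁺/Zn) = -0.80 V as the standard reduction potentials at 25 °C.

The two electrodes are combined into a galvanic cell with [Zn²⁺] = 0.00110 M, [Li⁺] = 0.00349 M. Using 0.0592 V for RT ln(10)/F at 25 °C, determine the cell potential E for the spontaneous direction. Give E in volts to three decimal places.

+2.268 V

Zn²⁺/Zn is the cathode (higher E°), Li⁺/Li the anode: E°cell = -0.80 − (-3.01) = +2.21 V, n = 2.
Overall: Zn²⁺(aq) + 2 Li(s) → Zn(s) + 2 Li⁺(aq)
Q = [Li⁺]^2 / ([Zn²⁺]); log Q = -1.956.
E = E° − (0.0592/n) log Q = +2.21 − (0.0592/2)(-1.956) = +2.268 V.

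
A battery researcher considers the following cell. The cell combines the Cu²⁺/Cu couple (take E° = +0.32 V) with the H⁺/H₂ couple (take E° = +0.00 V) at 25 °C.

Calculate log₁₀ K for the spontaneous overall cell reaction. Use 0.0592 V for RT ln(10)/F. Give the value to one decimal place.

Cathode: Cu²⁺/Cu; anode: H⁺/H₂. E°cell = +0.32 V, n = 2.
log K = nE°cell / 0.0592 = (2)(+0.32) / 0.0592 = 10.8.

10.8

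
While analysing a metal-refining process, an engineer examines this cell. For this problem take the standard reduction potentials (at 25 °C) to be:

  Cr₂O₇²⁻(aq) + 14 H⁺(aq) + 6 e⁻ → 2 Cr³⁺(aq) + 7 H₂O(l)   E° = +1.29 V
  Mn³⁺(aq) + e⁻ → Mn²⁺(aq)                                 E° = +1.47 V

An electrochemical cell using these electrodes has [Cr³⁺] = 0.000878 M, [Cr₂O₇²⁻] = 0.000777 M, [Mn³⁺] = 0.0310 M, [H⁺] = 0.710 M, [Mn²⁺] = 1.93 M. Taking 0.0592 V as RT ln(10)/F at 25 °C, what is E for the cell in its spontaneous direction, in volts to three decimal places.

Mn³⁺/Mn²⁺ is the cathode (higher E°), Cr₂O₇²⁻/Cr³⁺ the anode: E°cell = +1.47 − (+1.29) = +0.18 V, n = 6.
Overall: 6 Mn³⁺(aq) + 2 Cr³⁺(aq) + 7 H₂O(l) → 6 Mn²⁺(aq) + Cr₂O₇²⁻(aq) + 14 H⁺(aq)
Q = [Mn²⁺]^6·[Cr₂O₇²⁻]·[H⁺]^14 / ([Mn³⁺]^6·[Cr³⁺]^2); log Q = 11.686.
E = E° − (0.0592/n) log Q = +0.18 − (0.0592/6)(11.686) = +0.065 V.

+0.065 V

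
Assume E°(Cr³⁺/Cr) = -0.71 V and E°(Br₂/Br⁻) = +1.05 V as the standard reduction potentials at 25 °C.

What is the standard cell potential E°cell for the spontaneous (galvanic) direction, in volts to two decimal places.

+1.76 V

The Br₂/Br⁻ couple has the higher reduction potential, so it is the cathode; Cr³⁺/Cr is oxidised at the anode.
E°cell = E°(cathode) − E°(anode) = (+1.05) − (-0.71) = +1.76 V.
Since E°cell > 0, the reaction is spontaneous under standard conditions.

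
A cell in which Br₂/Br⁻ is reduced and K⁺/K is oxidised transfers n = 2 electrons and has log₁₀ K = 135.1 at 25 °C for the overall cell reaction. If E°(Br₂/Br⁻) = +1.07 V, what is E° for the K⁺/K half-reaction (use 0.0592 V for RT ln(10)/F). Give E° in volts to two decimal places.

E°cell = (0.0592/n)·log K = (0.0592/2)(135.1) = +3.999 V.
Since Br₂/Br⁻ is the cathode and K⁺/K the anode, E°cell = E°(Br₂/Br⁻) − E°(K⁺/K).
So E°(K⁺/K) = E°(Br₂/Br⁻) − E°cell = (+1.07) − (+3.999) = -2.93 V.

-2.93 V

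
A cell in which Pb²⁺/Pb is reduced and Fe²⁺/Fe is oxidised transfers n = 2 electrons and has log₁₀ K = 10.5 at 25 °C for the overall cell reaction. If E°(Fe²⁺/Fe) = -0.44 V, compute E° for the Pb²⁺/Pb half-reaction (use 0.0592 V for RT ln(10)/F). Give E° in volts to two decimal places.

-0.13 V

E°cell = (0.0592/n)·log K = (0.0592/2)(10.5) = +0.311 V.
Since Pb²⁺/Pb is the cathode and Fe²⁺/Fe the anode, E°cell = E°(Pb²⁺/Pb) − E°(Fe²⁺/Fe).
So E°(Pb²⁺/Pb) = E°cell + E°(Fe²⁺/Fe) = +0.311 + (-0.44) = -0.13 V.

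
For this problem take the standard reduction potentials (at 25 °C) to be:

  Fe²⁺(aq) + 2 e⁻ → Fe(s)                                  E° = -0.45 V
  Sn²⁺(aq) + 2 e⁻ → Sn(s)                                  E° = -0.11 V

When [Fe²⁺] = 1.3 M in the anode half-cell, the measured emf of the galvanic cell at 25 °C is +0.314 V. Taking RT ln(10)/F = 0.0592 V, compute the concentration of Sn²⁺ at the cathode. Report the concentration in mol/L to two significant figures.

Sn²⁺/Sn is the cathode, Fe²⁺/Fe the anode: E°cell = +0.34 V, n = 2.
Overall reaction: Sn²⁺(aq) + Fe(s) → Sn(s) + Fe²⁺(aq); Q = [Fe²⁺]^1/[Sn²⁺]^1.
From E = E° − (0.0592/n) log Q: log Q = (E° − E)·n/0.0592 = (+0.34 − (+0.314))·2/0.0592 = 0.8784.
So 1·log[Sn²⁺] = 1·log(1.3) − log Q = 0.1139 − (0.8784) = -0.7645; [Sn²⁺] = 10^(-0.7645) ≈ 0.17 M.

0.17 M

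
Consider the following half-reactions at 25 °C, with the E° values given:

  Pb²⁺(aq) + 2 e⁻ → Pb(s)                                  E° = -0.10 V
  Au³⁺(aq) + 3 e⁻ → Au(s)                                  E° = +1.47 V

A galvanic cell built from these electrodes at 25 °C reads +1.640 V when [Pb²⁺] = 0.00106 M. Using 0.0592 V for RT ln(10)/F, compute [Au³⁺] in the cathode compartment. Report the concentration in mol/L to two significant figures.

0.12 M

Au³⁺/Au is the cathode, Pb²⁺/Pb the anode: E°cell = +1.57 V, n = 6.
Overall reaction: 2 Au³⁺(aq) + 3 Pb(s) → 2 Au(s) + 3 Pb²⁺(aq); Q = [Pb²⁺]^3/[Au³⁺]^2.
From E = E° − (0.0592/n) log Q: log Q = (E° − E)·n/0.0592 = (+1.57 − (+1.640))·6/0.0592 = -7.0946.
So 2·log[Au³⁺] = 3·log(0.00106) − log Q = -8.9241 − (-7.0946) = -1.8295; log[Au³⁺] = -1.8295 / 2 = -0.9147; [Au³⁺] = 10^(-0.9147) ≈ 0.12 M.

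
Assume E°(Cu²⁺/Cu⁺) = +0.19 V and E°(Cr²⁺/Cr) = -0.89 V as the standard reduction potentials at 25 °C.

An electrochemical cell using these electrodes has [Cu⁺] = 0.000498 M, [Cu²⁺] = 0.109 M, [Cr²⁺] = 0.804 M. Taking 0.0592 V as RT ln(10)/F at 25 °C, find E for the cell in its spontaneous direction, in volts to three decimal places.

+1.221 V

Cu²⁺/Cu⁺ is the cathode (higher E°), Cr²⁺/Cr the anode: E°cell = +0.19 − (-0.89) = +1.08 V, n = 2.
Overall: 2 Cu²⁺(aq) + Cr(s) → 2 Cu⁺(aq) + Cr²⁺(aq)
Q = [Cu⁺]^2·[Cr²⁺] / ([Cu²⁺]^2); log Q = -4.775.
E = E° − (0.0592/n) log Q = +1.08 − (0.0592/2)(-4.775) = +1.221 V.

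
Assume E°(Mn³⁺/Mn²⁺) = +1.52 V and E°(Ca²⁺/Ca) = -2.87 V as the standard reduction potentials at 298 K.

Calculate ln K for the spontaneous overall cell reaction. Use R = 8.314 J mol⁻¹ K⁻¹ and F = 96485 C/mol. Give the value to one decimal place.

341.9

Cathode: Mn³⁺/Mn²⁺; anode: Ca²⁺/Ca. E°cell = (+1.52) − (-2.87) = +4.39 V, with n = 2.
ΔG° = −nFE° = −RT ln K, so ln K = nFE°/(RT) = (2)(96485)(+4.39) / ((8.314)(298)) = 341.923.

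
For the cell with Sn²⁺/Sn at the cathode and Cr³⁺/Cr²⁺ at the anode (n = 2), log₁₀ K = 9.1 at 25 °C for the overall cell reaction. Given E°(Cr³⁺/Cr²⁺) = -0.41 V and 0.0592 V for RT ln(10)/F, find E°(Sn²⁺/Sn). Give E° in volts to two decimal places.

E°cell = (0.0592/n)·log K = (0.0592/2)(9.1) = +0.269 V.
Since Sn²⁺/Sn is the cathode and Cr³⁺/Cr²⁺ the anode, E°cell = E°(Sn²⁺/Sn) − E°(Cr³⁺/Cr²⁺).
So E°(Sn²⁺/Sn) = E°cell + E°(Cr³⁺/Cr²⁺) = +0.269 + (-0.41) = -0.14 V.

-0.14 V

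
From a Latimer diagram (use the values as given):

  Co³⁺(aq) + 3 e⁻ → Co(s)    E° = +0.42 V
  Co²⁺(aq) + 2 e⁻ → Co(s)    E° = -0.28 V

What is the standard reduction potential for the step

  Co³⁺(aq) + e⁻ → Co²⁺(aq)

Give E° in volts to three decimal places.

+1.820 V

Sequential free energies add, so n₃E°₃ = n₁E°₁ + n₂E°₂.
With n₃ = 3, and the known step contributing 2×(-0.28) V, the unknown satisfies 1·E° = 3×(+0.42) − 2×(-0.28) = +1.820.
E° = +1.820 / 1 = +1.820 V.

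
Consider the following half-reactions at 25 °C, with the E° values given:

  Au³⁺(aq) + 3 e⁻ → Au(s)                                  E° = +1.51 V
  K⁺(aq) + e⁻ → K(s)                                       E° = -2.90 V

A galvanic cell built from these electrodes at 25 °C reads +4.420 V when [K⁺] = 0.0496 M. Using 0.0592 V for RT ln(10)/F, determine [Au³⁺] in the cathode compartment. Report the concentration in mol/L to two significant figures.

Au³⁺/Au is the cathode, K⁺/K the anode: E°cell = +4.41 V, n = 3.
Overall reaction: Au³⁺(aq) + 3 K(s) → Au(s) + 3 K⁺(aq); Q = [K⁺]^3/[Au³⁺]^1.
From E = E° − (0.0592/n) log Q: log Q = (E° − E)·n/0.0592 = (+4.41 − (+4.420))·3/0.0592 = -0.5068.
So 1·log[Au³⁺] = 3·log(0.0496) − log Q = -3.9136 − (-0.5068) = -3.4068; [Au³⁺] = 10^(-3.4068) ≈ 0.00039 M.

0.00039 M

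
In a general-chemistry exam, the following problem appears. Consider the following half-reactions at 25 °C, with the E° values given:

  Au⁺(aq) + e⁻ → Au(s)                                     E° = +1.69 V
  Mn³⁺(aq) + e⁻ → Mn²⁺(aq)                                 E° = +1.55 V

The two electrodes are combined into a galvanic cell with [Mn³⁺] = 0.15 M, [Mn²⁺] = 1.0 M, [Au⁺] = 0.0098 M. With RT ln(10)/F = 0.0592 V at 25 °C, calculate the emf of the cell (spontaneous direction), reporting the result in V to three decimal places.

Au⁺/Au is the cathode (higher E°), Mn³⁺/Mn²⁺ the anode: E°cell = +1.69 − (+1.55) = +0.14 V, n = 1.
Overall: Au⁺(aq) + Mn²⁺(aq) → Au(s) + Mn³⁺(aq)
Q = [Mn³⁺] / ([Au⁺]·[Mn²⁺]); log Q = 1.185.
E = E° − (0.0592/n) log Q = +0.14 − (0.0592/1)(1.185) = +0.070 V.

+0.070 V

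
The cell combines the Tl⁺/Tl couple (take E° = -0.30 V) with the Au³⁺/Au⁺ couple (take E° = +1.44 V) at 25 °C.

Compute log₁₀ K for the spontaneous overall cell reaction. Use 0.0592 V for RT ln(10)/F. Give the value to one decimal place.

Cathode: Au³⁺/Au⁺; anode: Tl⁺/Tl. E°cell = +1.74 V, n = 2.
log K = nE°cell / 0.0592 = (2)(+1.74) / 0.0592 = 58.8.

58.8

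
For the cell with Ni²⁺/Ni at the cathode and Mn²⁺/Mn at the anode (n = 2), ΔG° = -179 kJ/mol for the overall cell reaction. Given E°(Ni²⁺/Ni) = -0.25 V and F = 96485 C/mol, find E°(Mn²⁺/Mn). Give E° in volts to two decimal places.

-1.18 V

E°cell = −ΔG°/(nF) = −(-179×10³)/((2)(96485)) = +0.928 V.
Since Ni²⁺/Ni is the cathode and Mn²⁺/Mn the anode, E°cell = E°(Ni²⁺/Ni) − E°(Mn²⁺/Mn).
So E°(Mn²⁺/Mn) = E°(Ni²⁺/Ni) − E°cell = (-0.25) − (+0.928) = -1.18 V.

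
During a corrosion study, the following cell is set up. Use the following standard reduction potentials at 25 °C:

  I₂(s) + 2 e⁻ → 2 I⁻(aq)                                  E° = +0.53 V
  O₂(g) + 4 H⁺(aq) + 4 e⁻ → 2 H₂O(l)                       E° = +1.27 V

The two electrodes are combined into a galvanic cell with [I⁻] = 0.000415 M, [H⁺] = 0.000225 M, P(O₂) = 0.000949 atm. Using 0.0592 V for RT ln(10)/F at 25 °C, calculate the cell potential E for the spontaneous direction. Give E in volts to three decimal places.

O₂/H₂O is the cathode (higher E°), I₂/I⁻ the anode: E°cell = +1.27 − (+0.53) = +0.74 V, n = 4.
Overall: O₂(g) + 4 H⁺(aq) + 4 I⁻(aq) → 2 H₂O(l) + 2 I₂(s)
Q = 1 / (P(O₂)·[H⁺]^4·[I⁻]^4); log Q = 31.142.
E = E° − (0.0592/n) log Q = +0.74 − (0.0592/4)(31.142) = +0.279 V.

+0.279 V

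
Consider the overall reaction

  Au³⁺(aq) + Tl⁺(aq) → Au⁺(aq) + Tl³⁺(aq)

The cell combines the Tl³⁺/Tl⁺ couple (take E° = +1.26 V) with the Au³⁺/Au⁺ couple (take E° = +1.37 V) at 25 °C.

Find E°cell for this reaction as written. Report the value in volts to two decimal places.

+0.11 V

The Au³⁺/Au⁺ couple has the higher reduction potential, so it is the cathode; Tl³⁺/Tl⁺ is oxidised at the anode.
E°cell = E°(cathode) − E°(anode) = (+1.37) − (+1.26) = +0.11 V.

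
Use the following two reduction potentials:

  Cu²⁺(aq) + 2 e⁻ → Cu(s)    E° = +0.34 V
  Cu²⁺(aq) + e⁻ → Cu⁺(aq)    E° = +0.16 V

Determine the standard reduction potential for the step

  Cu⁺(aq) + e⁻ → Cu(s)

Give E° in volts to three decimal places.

Sequential free energies add, so n₃E°₃ = n₁E°₁ + n₂E°₂.
With n₃ = 2, and the known step contributing 1×(+0.16) V, the unknown satisfies 1·E° = 2×(+0.34) − 1×(+0.16) = +0.520.
E° = +0.520 / 1 = +0.520 V.

+0.520 V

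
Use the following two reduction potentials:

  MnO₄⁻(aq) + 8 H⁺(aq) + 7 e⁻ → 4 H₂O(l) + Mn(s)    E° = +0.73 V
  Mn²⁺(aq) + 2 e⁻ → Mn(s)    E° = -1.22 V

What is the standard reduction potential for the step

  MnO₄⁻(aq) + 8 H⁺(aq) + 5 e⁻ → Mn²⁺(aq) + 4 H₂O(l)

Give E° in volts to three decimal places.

Sequential free energies add, so n₃E°₃ = n₁E°₁ + n₂E°₂.
With n₃ = 7, and the known step contributing 2×(-1.22) V, the unknown satisfies 5·E° = 7×(+0.73) − 2×(-1.22) = +7.550.
E° = +7.550 / 5 = +1.510 V.

+1.510 V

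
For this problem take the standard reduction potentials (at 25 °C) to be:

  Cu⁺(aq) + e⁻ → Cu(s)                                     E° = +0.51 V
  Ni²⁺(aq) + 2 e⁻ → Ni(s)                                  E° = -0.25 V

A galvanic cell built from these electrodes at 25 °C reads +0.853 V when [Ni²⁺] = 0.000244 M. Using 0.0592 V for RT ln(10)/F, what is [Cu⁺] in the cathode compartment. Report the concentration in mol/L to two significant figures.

Cu⁺/Cu is the cathode, Ni²⁺/Ni the anode: E°cell = +0.76 V, n = 2.
Overall reaction: 2 Cu⁺(aq) + Ni(s) → 2 Cu(s) + Ni²⁺(aq); Q = [Ni²⁺]^1/[Cu⁺]^2.
From E = E° − (0.0592/n) log Q: log Q = (E° − E)·n/0.0592 = (+0.76 − (+0.853))·2/0.0592 = -3.1419.
So 2·log[Cu⁺] = 1·log(0.000244) − log Q = -3.6126 − (-3.1419) = -0.4707; log[Cu⁺] = -0.4707 / 2 = -0.2354; [Cu⁺] = 10^(-0.2354) ≈ 0.58 M.

0.58 M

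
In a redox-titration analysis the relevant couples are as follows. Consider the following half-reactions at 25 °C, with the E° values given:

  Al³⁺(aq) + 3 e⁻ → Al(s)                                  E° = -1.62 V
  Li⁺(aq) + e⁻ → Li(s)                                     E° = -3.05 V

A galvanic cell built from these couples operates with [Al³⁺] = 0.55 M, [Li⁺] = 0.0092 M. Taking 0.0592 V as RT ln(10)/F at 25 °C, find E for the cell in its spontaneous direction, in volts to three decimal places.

Al³⁺/Al is the cathode (higher E°), Li⁺/Li the anode: E°cell = -1.62 − (-3.05) = +1.43 V, n = 3.
Overall: Al³⁺(aq) + 3 Li(s) → Al(s) + 3 Li⁺(aq)
Q = [Li⁺]^3 / ([Al³⁺]); log Q = -5.849.
E = E° − (0.0592/n) log Q = +1.43 − (0.0592/3)(-5.849) = +1.545 V.

+1.545 V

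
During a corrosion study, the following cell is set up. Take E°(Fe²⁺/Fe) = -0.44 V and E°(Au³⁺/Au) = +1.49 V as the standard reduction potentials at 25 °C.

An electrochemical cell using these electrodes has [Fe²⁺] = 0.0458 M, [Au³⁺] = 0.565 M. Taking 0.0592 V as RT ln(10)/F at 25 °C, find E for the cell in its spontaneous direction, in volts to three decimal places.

Au³⁺/Au is the cathode (higher E°), Fe²⁺/Fe the anode: E°cell = +1.49 − (-0.44) = +1.93 V, n = 6.
Overall: 2 Au³⁺(aq) + 3 Fe(s) → 2 Au(s) + 3 Fe²⁺(aq)
Q = [Fe²⁺]^3 / ([Au³⁺]^2); log Q = -3.522.
E = E° − (0.0592/n) log Q = +1.93 − (0.0592/6)(-3.522) = +1.965 V.

+1.965 V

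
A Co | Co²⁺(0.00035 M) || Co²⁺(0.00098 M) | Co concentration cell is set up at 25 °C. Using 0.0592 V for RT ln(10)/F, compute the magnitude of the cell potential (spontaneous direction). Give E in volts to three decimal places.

+0.013 V

For a concentration cell E°cell = 0. The 0.00098 M side is the cathode (reduction is favoured where [Co²⁺] is higher).
With n = 2, E = −(0.0592/2) log([Co²⁺]ₐₙ/[Co²⁺]꜀ₐₜ) = −(0.0592/2) log(0.00035/0.00098) = −(0.0592/2)(-0.447) = +0.013 V.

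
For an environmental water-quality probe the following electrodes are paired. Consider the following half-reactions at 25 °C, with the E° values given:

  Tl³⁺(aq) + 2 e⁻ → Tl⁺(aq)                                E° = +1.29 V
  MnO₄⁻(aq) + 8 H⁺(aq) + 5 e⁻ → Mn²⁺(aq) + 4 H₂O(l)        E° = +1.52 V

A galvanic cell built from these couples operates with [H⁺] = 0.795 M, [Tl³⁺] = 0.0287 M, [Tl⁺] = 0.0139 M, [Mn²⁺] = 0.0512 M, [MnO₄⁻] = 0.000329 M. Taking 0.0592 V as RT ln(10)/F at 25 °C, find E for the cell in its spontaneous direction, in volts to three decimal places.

MnO₄⁻/Mn²⁺ is the cathode (higher E°), Tl³⁺/Tl⁺ the anode: E°cell = +1.52 − (+1.29) = +0.23 V, n = 10.
Overall: 2 MnO₄⁻(aq) + 16 H⁺(aq) + 5 Tl⁺(aq) → 2 Mn²⁺(aq) + 8 H₂O(l) + 5 Tl³⁺(aq)
Q = [Mn²⁺]^2·[Tl³⁺]^5 / ([MnO₄⁻]^2·[H⁺]^16·[Tl⁺]^5); log Q = 7.553.
E = E° − (0.0592/n) log Q = +0.23 − (0.0592/10)(7.553) = +0.185 V.

+0.185 V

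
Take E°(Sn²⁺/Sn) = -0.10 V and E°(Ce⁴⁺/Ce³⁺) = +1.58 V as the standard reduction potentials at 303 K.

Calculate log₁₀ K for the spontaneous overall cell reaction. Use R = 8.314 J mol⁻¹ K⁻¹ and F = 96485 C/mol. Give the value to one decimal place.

Cathode: Ce⁴⁺/Ce³⁺; anode: Sn²⁺/Sn. E°cell = (+1.58) − (-0.10) = +1.68 V, with n = 2.
ΔG° = −nFE° = −RT ln K, so ln K = nFE°/(RT) = (2)(96485)(+1.68) / ((8.314)(303)) = 128.690.
log₁₀ K = 128.690 / ln 10 = 55.9.

55.9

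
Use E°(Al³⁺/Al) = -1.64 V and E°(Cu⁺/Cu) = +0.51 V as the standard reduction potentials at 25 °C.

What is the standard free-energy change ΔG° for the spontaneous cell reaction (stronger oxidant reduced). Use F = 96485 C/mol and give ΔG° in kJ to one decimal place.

-622.3 kJ

Cu⁺/Cu (E° = +0.51 V) is the cathode; Al³⁺/Al (E° = -1.64 V) is the anode, so E°cell = +2.15 V.
Balancing electrons gives n = 3 (lcm of 1 and 3).
ΔG° = −nFE° = −(3)(96485)(+2.15) = -622,328 J = -622.3 kJ.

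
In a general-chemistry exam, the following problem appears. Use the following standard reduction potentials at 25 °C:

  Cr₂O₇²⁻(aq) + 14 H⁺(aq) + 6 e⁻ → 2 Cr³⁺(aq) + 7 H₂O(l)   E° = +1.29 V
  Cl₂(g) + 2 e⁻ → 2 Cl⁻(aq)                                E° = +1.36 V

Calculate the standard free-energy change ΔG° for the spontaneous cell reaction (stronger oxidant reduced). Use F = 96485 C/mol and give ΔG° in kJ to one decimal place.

Cl₂/Cl⁻ (E° = +1.36 V) is the cathode; Cr₂O₇²⁻/Cr³⁺ (E° = +1.29 V) is the anode, so E°cell = +0.07 V.
Balancing electrons gives n = 6 (lcm of 2 and 6).
ΔG° = −nFE° = −(6)(96485)(+0.07) = -40,524 J = -40.5 kJ.

-40.5 kJ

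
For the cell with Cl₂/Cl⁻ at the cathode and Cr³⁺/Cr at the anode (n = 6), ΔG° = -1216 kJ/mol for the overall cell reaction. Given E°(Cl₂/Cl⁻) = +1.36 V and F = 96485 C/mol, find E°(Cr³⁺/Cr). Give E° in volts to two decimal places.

E°cell = −ΔG°/(nF) = −(-1216×10³)/((6)(96485)) = +2.100 V.
Since Cl₂/Cl⁻ is the cathode and Cr³⁺/Cr the anode, E°cell = E°(Cl₂/Cl⁻) − E°(Cr³⁺/Cr).
So E°(Cr³⁺/Cr) = E°(Cl₂/Cl⁻) − E°cell = (+1.36) − (+2.100) = -0.74 V.

-0.74 V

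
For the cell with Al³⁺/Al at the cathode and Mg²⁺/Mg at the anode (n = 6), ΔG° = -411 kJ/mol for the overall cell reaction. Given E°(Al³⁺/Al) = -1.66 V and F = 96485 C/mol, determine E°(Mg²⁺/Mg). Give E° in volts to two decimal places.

-2.37 V

E°cell = −ΔG°/(nF) = −(-411×10³)/((6)(96485)) = +0.710 V.
Since Al³⁺/Al is the cathode and Mg²⁺/Mg the anode, E°cell = E°(Al³⁺/Al) − E°(Mg²⁺/Mg).
So E°(Mg²⁺/Mg) = E°(Al³⁺/Al) − E°cell = (-1.66) − (+0.710) = -2.37 V.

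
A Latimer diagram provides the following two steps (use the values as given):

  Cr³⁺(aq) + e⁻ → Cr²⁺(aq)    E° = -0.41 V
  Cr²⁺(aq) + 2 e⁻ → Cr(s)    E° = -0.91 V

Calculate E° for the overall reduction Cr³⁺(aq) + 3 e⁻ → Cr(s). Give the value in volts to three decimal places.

Since ΔG° = −nFE° is additive over sequential reductions, n₃E°₃ = n₁E°₁ + n₂E°₂.
E°₃ = (1×-0.41 + 2×-0.91) / 3 = (-2.230) / 3 = -0.743 V.

-0.743 V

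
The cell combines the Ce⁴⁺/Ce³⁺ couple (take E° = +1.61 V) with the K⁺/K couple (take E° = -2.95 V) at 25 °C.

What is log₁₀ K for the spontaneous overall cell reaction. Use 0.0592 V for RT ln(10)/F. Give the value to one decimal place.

Cathode: Ce⁴⁺/Ce³⁺; anode: K⁺/K. E°cell = +4.56 V, n = 1.
log K = nE°cell / 0.0592 = (1)(+4.56) / 0.0592 = 77.0.

77.0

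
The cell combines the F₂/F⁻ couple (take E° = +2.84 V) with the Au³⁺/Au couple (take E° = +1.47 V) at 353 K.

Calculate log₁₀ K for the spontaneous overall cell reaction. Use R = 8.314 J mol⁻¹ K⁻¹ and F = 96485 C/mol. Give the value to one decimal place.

117.4

Cathode: F₂/F⁻; anode: Au³⁺/Au. E°cell = (+2.84) − (+1.47) = +1.37 V, with n = 6.
ΔG° = −nFE° = −RT ln K, so ln K = nFE°/(RT) = (6)(96485)(+1.37) / ((8.314)(353)) = 270.238.
log₁₀ K = 270.238 / ln 10 = 117.4.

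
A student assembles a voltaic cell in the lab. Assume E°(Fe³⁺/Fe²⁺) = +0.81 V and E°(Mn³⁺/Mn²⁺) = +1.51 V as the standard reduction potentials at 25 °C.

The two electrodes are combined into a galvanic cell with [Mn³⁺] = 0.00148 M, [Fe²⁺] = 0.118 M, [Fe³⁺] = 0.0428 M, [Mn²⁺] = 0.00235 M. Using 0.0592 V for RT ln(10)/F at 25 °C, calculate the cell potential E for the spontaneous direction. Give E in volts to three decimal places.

Mn³⁺/Mn²⁺ is the cathode (higher E°), Fe³⁺/Fe²⁺ the anode: E°cell = +1.51 − (+0.81) = +0.70 V, n = 1.
Overall: Mn³⁺(aq) + Fe²⁺(aq) → Mn²⁺(aq) + Fe³⁺(aq)
Q = [Mn²⁺]·[Fe³⁺] / ([Mn³⁺]·[Fe²⁺]); log Q = -0.240.
E = E° − (0.0592/n) log Q = +0.70 − (0.0592/1)(-0.240) = +0.714 V.

+0.714 V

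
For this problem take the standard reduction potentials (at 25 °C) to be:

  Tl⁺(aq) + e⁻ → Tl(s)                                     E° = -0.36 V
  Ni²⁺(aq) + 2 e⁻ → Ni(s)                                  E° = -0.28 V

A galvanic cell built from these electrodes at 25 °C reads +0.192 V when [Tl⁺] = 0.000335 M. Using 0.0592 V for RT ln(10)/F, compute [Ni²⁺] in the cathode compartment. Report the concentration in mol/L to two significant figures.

Ni²⁺/Ni is the cathode, Tl⁺/Tl the anode: E°cell = +0.08 V, n = 2.
Overall reaction: Ni²⁺(aq) + 2 Tl(s) → Ni(s) + 2 Tl⁺(aq); Q = [Tl⁺]^2/[Ni²⁺]^1.
From E = E° − (0.0592/n) log Q: log Q = (E° − E)·n/0.0592 = (+0.08 − (+0.192))·2/0.0592 = -3.7838.
So 1·log[Ni²⁺] = 2·log(0.000335) − log Q = -6.9499 − (-3.7838) = -3.1661; [Ni²⁺] = 10^(-3.1661) ≈ 0.00068 M.

0.00068 M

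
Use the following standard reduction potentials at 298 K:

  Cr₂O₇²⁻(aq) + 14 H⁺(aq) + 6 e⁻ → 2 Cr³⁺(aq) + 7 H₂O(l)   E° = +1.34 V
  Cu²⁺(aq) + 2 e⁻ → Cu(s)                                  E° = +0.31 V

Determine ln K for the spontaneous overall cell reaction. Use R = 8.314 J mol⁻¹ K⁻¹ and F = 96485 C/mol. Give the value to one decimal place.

240.7

Cathode: Cr₂O₇²⁻/Cr³⁺; anode: Cu²⁺/Cu. E°cell = (+1.34) − (+0.31) = +1.03 V, with n = 6.
ΔG° = −nFE° = −RT ln K, so ln K = nFE°/(RT) = (6)(96485)(+1.03) / ((8.314)(298)) = 240.670.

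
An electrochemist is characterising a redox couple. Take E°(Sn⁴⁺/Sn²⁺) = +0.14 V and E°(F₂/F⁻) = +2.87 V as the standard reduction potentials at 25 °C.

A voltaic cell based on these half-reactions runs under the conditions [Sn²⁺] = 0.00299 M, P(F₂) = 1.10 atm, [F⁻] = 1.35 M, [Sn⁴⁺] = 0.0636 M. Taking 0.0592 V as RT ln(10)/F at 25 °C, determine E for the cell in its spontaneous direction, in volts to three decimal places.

+2.684 V

F₂/F⁻ is the cathode (higher E°), Sn⁴⁺/Sn²⁺ the anode: E°cell = +2.87 − (+0.14) = +2.73 V, n = 2.
Overall: F₂(g) + Sn²⁺(aq) → 2 F⁻(aq) + Sn⁴⁺(aq)
Q = [F⁻]^2·[Sn⁴⁺] / (P(F₂)·[Sn²⁺]); log Q = 1.547.
E = E° − (0.0592/n) log Q = +2.73 − (0.0592/2)(1.547) = +2.684 V.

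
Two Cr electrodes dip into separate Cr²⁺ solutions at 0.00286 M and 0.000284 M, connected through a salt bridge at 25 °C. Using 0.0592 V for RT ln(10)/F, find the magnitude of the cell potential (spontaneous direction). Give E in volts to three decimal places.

For a concentration cell E°cell = 0. The 0.00286 M side is the cathode (reduction is favoured where [Cr²⁺] is higher).
With n = 2, E = −(0.0592/2) log([Cr²⁺]ₐₙ/[Cr²⁺]꜀ₐₜ) = −(0.0592/2) log(0.000284/0.00286) = −(0.0592/2)(-1.003) = +0.030 V.

+0.030 V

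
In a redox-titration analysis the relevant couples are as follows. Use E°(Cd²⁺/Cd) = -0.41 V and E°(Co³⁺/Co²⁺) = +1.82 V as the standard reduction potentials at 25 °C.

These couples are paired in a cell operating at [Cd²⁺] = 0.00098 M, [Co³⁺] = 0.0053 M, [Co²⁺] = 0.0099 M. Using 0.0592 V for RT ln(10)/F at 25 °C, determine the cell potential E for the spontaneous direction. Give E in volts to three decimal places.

+2.303 V

Co³⁺/Co²⁺ is the cathode (higher E°), Cd²⁺/Cd the anode: E°cell = +1.82 − (-0.41) = +2.23 V, n = 2.
Overall: 2 Co³⁺(aq) + Cd(s) → 2 Co²⁺(aq) + Cd²⁺(aq)
Q = [Co²⁺]^2·[Cd²⁺] / ([Co³⁺]^2); log Q = -2.466.
E = E° − (0.0592/n) log Q = +2.23 − (0.0592/2)(-2.466) = +2.303 V.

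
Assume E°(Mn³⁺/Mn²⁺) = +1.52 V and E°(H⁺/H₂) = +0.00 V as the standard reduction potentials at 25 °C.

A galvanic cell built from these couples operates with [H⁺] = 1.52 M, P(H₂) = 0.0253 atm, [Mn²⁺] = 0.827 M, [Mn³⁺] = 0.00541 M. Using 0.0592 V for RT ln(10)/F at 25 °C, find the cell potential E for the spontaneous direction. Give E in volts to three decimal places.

+1.333 V

Mn³⁺/Mn²⁺ is the cathode (higher E°), H⁺/H₂ the anode: E°cell = +1.52 − (+0.00) = +1.52 V, n = 2.
Overall: 2 Mn³⁺(aq) + H₂(g) → 2 Mn²⁺(aq) + 2 H⁺(aq)
Q = [Mn²⁺]^2·[H⁺]^2 / ([Mn³⁺]^2·P(H₂)); log Q = 6.329.
E = E° − (0.0592/n) log Q = +1.52 − (0.0592/2)(6.329) = +1.333 V.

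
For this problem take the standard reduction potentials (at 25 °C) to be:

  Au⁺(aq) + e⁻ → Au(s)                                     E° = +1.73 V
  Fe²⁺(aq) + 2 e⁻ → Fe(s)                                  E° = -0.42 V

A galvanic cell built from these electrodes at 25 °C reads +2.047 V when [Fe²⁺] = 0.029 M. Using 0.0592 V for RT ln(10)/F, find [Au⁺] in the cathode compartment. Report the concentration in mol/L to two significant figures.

0.0031 M

Au⁺/Au is the cathode, Fe²⁺/Fe the anode: E°cell = +2.15 V, n = 2.
Overall reaction: 2 Au⁺(aq) + Fe(s) → 2 Au(s) + Fe²⁺(aq); Q = [Fe²⁺]^1/[Au⁺]^2.
From E = E° − (0.0592/n) log Q: log Q = (E° − E)·n/0.0592 = (+2.15 − (+2.047))·2/0.0592 = 3.4797.
So 2·log[Au⁺] = 1·log(0.029) − log Q = -1.5376 − (3.4797) = -5.0173; log[Au⁺] = -5.0173 / 2 = -2.5086; [Au⁺] = 10^(-2.5086) ≈ 0.0031 M.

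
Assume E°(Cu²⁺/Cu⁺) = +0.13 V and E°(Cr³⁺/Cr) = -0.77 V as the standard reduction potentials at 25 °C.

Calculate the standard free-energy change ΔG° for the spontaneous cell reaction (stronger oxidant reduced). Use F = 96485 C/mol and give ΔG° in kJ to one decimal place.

-260.5 kJ

Cu²⁺/Cu⁺ (E° = +0.13 V) is the cathode; Cr³⁺/Cr (E° = -0.77 V) is the anode, so E°cell = +0.90 V.
Balancing electrons gives n = 3 (lcm of 1 and 3).
ΔG° = −nFE° = −(3)(96485)(+0.90) = -260,510 J = -260.5 kJ.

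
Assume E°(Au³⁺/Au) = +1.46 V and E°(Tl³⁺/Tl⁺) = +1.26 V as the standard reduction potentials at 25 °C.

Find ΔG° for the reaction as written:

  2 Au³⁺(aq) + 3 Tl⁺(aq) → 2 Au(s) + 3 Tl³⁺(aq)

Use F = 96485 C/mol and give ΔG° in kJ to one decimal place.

-115.8 kJ

As written, Au³⁺/Au is reduced (cathode) and Tl³⁺/Tl⁺ is oxidised (anode), so E°cell = (+1.46) − (+1.26) = +0.20 V.
Balancing electrons gives n = 6.
ΔG° = −nFE° = −(6)(96485)(+0.20) = -115,782 J = -115.8 kJ.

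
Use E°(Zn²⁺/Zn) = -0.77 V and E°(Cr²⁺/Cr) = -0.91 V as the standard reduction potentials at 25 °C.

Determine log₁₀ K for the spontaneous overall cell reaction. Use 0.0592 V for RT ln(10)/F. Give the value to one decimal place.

4.7

Cathode: Zn²⁺/Zn; anode: Cr²⁺/Cr. E°cell = +0.14 V, n = 2.
log K = nE°cell / 0.0592 = (2)(+0.14) / 0.0592 = 4.7.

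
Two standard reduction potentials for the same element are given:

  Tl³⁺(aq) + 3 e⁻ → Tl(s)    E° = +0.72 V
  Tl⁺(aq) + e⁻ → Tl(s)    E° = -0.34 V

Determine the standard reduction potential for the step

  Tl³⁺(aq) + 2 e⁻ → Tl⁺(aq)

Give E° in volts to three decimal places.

Sequential free energies add, so n₃E°₃ = n₁E°₁ + n₂E°₂.
With n₃ = 3, and the known step contributing 1×(-0.34) V, the unknown satisfies 2·E° = 3×(+0.72) − 1×(-0.34) = +2.500.
E° = +2.500 / 2 = +1.250 V.

+1.250 V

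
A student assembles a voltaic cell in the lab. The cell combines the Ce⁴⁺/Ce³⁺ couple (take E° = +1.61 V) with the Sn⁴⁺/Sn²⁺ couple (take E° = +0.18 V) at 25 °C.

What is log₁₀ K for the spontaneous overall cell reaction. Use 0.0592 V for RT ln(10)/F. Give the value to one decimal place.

Cathode: Ce⁴⁺/Ce³⁺; anode: Sn⁴⁺/Sn²⁺. E°cell = +1.43 V, n = 2.
log K = nE°cell / 0.0592 = (2)(+1.43) / 0.0592 = 48.3.

48.3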